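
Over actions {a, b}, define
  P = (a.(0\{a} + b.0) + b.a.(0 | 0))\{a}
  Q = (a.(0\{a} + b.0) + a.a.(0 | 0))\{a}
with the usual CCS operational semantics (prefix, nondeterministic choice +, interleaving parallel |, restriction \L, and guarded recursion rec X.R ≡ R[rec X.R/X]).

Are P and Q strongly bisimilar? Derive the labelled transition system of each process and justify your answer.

P's transition system — 2 states:
  p0 = (a.(0\{a} + b.0) + b.a.(0 | 0))\{a} → —b→ p1
  p1 = (a.(0 | 0))\{a} → ∅
Q's transition system — 1 states:
  q0 = (a.(0\{a} + b.0) + a.a.(0 | 0))\{a} → ∅
Bisimilarity quotient blocks:
  B0 = {p0}
  B1 = {p1, q0}
p0 ∈ B0, q0 ∈ B1 → different blocks

not bisimilar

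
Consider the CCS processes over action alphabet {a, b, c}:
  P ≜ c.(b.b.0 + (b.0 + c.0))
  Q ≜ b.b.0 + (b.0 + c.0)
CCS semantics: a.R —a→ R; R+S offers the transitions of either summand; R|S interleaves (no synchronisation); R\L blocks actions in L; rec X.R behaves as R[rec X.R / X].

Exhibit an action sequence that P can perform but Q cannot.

Reachable graph of P (4 states):
  s0 = c.(b.b.0 + (b.0 + c.0)) ⊢ --c--▸ s1
  s1 = b.b.0 + (b.0 + c.0) ⊢ --b--▸ s2, --b--▸ s3, --c--▸ s2
  s2 = 0 ⊢ ∅
  s3 = b.0 ⊢ --b--▸ s2
Reachable graph of Q (3 states):
  t0 = b.b.0 + (b.0 + c.0) ⊢ --b--▸ t1, --b--▸ t2, --c--▸ t1
  t1 = 0 ⊢ ∅
  t2 = b.0 ⊢ --b--▸ t1
Run σ = ⟨cb⟩ on P: start {s0}
  step 1 (c): {s1}
  step 2 (b): {s2, s3}
  ✓ P
Run σ = ⟨cb⟩ on Q: start {t0}
  step 1 (c): {t1}
  step 2 (b): ∅  — Q cannot continue

cb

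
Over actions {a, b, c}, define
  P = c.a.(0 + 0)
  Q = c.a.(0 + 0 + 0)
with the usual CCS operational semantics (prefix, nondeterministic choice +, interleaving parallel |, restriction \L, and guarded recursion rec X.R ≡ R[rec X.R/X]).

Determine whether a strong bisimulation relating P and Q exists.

P's transition system — 3 states:
  m0 = c.a.(0 + 0) → =c=> m1
  m1 = a.(0 + 0) → =a=> m2
  m2 = 0 + 0 → deadlocked
Q's transition system — 3 states:
  n0 = c.a.(0 + 0 + 0) → =c=> n1
  n1 = a.(0 + 0 + 0) → =a=> n2
  n2 = 0 + 0 + 0 → deadlocked
Partition-refinement fixed point:
  B0 = {m0, n0}
  B1 = {m1, n1}
  B2 = {m2, n2}
m0 ∈ B0, n0 ∈ B0 → same block

bisimilar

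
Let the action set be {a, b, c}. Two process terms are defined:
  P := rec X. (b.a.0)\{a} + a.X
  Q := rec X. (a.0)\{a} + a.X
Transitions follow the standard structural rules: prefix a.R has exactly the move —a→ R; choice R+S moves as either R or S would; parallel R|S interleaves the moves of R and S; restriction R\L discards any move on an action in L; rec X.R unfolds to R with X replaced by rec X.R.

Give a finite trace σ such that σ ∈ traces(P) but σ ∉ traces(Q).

b

Reachable graph of P (2 states):
  m0 = rec X. (b.a.0)\{a} + a.X → --a--▸ m0, --b--▸ m1
  m1 = (a.0)\{a} → (no moves)
Reachable graph of Q (1 states):
  n0 = rec X. (a.0)\{a} + a.X → --a--▸ n0
Executing b from P (initial set {m0}):
  [1] b ⇒ {m1}
  — P admits the full trace.
Executing b from Q (initial set {n0}):
  [1] b ⇒ ∅ (Q stuck)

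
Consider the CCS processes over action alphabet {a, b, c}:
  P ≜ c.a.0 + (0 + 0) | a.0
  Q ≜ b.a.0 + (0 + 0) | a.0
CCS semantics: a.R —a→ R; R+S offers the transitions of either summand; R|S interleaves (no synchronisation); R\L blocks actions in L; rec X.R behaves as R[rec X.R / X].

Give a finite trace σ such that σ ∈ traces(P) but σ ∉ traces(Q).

P's transition system — 4 states:
  u0 = c.a.0 + (0 + 0) | a.0 has moves —a→ u1, —c→ u2
  u1 = (0 + 0) | 0 has moves ∅
  u2 = a.0 has moves —a→ u3
  u3 = 0 has moves ∅
Q's transition system — 4 states:
  v0 = b.a.0 + (0 + 0) | a.0 has moves —a→ v1, —b→ v2
  v1 = (0 + 0) | 0 has moves ∅
  v2 = a.0 has moves —a→ v3
  v3 = 0 has moves ∅
Run σ = ⟨c⟩ on P: start {u0}
  [1] c ⇒ {u2}
  ✓ P
Run σ = ⟨c⟩ on Q: start {v0}
  [1] c ⇒ ∅  — Q cannot continue

c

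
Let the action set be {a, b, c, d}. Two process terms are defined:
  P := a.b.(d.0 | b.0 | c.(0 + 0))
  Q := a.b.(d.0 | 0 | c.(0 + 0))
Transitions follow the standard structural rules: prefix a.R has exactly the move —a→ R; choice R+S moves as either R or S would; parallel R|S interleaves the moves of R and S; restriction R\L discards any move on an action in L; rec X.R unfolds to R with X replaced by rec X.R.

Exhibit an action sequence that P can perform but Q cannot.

LTS(P): 10 reachable states
  u0 = a.b.(d.0 | b.0 | c.(0 + 0)) :: =a=> u1
  u1 = b.(d.0 | b.0 | c.(0 + 0)) :: =b=> u2
  u2 = d.0 | b.0 | c.(0 + 0) :: =b=> u3, =c=> u4, =d=> u5
  u3 = d.0 | 0 | c.(0 + 0) :: =c=> u6, =d=> u7
  u4 = d.0 | b.0 | (0 + 0) :: =b=> u6, =d=> u8
  u5 = 0 | b.0 | c.(0 + 0) :: =b=> u7, =c=> u8
  u6 = d.0 | 0 | (0 + 0) :: =d=> u9
  u7 = 0 | 0 | c.(0 + 0) :: =c=> u9
  u8 = 0 | b.0 | (0 + 0) :: =b=> u9
  u9 = 0 | 0 | (0 + 0) :: ∅
LTS(Q): 6 reachable states
  v0 = a.b.(d.0 | 0 | c.(0 + 0)) :: =a=> v1
  v1 = b.(d.0 | 0 | c.(0 + 0)) :: =b=> v2
  v2 = d.0 | 0 | c.(0 + 0) :: =c=> v3, =d=> v4
  v3 = d.0 | 0 | (0 + 0) :: =d=> v5
  v4 = 0 | 0 | c.(0 + 0) :: =c=> v5
  v5 = 0 | 0 | (0 + 0) :: ∅
Trace ⟨abb⟩ through P, begin at {u0}:
  [1] a ⇒ {u1}
  [2] b ⇒ {u2}
  [3] b ⇒ {u3}
  P completes σ.
Trace ⟨abb⟩ through Q, begin at {v0}:
  [1] a ⇒ {v1}
  [2] b ⇒ {v2}
  [3] b ⇒ ∅  — Q cannot continue

abb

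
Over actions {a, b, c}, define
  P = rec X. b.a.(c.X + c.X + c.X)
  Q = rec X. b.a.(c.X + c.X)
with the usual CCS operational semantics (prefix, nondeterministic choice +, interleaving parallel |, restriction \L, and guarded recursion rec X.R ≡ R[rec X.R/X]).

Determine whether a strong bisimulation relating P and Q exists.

LTS(P): 3 reachable states
  u0 = rec X. b.a.(c.X + c.X + c.X) :: ··b··> u1
  u1 = a.(c.(rec X. b.a.(c.X + c.X + c.X)) + c.(rec X. b.a.(c.X + c.X + c.X)) + c.(rec X. b.a.(c.X + c.X + c.X))) :: ··a··> u2
  u2 = c.(rec X. b.a.(c.X + c.X + c.X)) + c.(rec X. b.a.(c.X + c.X + c.X)) + c.(rec X. b.a.(c.X + c.X + c.X)) :: ··c··> u0
LTS(Q): 3 reachable states
  v0 = rec X. b.a.(c.X + c.X) :: ··b··> v1
  v1 = a.(c.(rec X. b.a.(c.X + c.X)) + c.(rec X. b.a.(c.X + c.X))) :: ··a··> v2
  v2 = c.(rec X. b.a.(c.X + c.X)) + c.(rec X. b.a.(c.X + c.X)) :: ··c··> v0
Coarsest stable partition (strong bisimilarity classes):
  B0 = {u0, v0}
  B1 = {u1, v1}
  B2 = {u2, v2}
u0 ∈ B0, v0 ∈ B0 → same block

bisimilar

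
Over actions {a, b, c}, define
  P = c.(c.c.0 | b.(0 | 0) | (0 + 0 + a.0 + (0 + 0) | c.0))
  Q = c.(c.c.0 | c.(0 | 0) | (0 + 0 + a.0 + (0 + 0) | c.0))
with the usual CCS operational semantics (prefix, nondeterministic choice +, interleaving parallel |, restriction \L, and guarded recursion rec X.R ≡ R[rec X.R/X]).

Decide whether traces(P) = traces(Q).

P's transition system — 19 states:
  p0 = c.(c.c.0 | b.(0 | 0) | (0 + 0 + a.0 + (0 + 0) | c.0)) :: -c-> p1
  p1 = c.c.0 | b.(0 | 0) | (0 + 0 + a.0 + (0 + 0) | c.0) :: -a-> p2, -b-> p3, -c-> p4, -c-> p5
  p2 = c.c.0 | b.(0 | 0) | 0 :: -b-> p6, -c-> p7
  p3 = c.c.0 | (0 | 0) | (0 + 0 + a.0 + (0 + 0) | c.0) :: -a-> p6, -c-> p8, -c-> p9
  p4 = c.0 | b.(0 | 0) | (0 + 0 + a.0 + (0 + 0) | c.0) :: -a-> p7, -b-> p8, -c-> p10, -c-> p11
  p5 = c.c.0 | b.(0 | 0) | ((0 + 0) | 0) :: -b-> p9, -c-> p11
  p6 = c.c.0 | (0 | 0) | 0 :: -c-> p12
  p7 = c.0 | b.(0 | 0) | 0 :: -b-> p12, -c-> p13
  p8 = c.0 | (0 | 0) | (0 + 0 + a.0 + (0 + 0) | c.0) :: -a-> p12, -c-> p14, -c-> p15
  p9 = c.c.0 | (0 | 0) | ((0 + 0) | 0) :: -c-> p15
  p10 = 0 | b.(0 | 0) | (0 + 0 + a.0 + (0 + 0) | c.0) :: -a-> p13, -b-> p14, -c-> p16
  p11 = c.0 | b.(0 | 0) | ((0 + 0) | 0) :: -b-> p15, -c-> p16
  p12 = c.0 | (0 | 0) | 0 :: -c-> p17
  p13 = 0 | b.(0 | 0) | 0 :: -b-> p17
  p14 = 0 | (0 | 0) | (0 + 0 + a.0 + (0 + 0) | c.0) :: -a-> p17, -c-> p18
  p15 = c.0 | (0 | 0) | ((0 + 0) | 0) :: -c-> p18
  p16 = 0 | b.(0 | 0) | ((0 + 0) | 0) :: -b-> p18
  p17 = 0 | (0 | 0) | 0 :: stopped
  p18 = 0 | (0 | 0) | ((0 + 0) | 0) :: stopped
Q's transition system — 19 states:
  q0 = c.(c.c.0 | c.(0 | 0) | (0 + 0 + a.0 + (0 + 0) | c.0)) :: -c-> q1
  q1 = c.c.0 | c.(0 | 0) | (0 + 0 + a.0 + (0 + 0) | c.0) :: -a-> q2, -c-> q3, -c-> q4, -c-> q5
  q2 = c.c.0 | c.(0 | 0) | 0 :: -c-> q6, -c-> q7
  q3 = c.0 | c.(0 | 0) | (0 + 0 + a.0 + (0 + 0) | c.0) :: -a-> q6, -c-> q10, -c-> q8, -c-> q9
  q4 = c.c.0 | (0 | 0) | (0 + 0 + a.0 + (0 + 0) | c.0) :: -a-> q7, -c-> q11, -c-> q9
  q5 = c.c.0 | c.(0 | 0) | ((0 + 0) | 0) :: -c-> q10, -c-> q11
  q6 = c.0 | c.(0 | 0) | 0 :: -c-> q12, -c-> q13
  q7 = c.c.0 | (0 | 0) | 0 :: -c-> q13
  q8 = 0 | c.(0 | 0) | (0 + 0 + a.0 + (0 + 0) | c.0) :: -a-> q12, -c-> q14, -c-> q15
  q9 = c.0 | (0 | 0) | (0 + 0 + a.0 + (0 + 0) | c.0) :: -a-> q13, -c-> q14, -c-> q16
  q10 = c.0 | c.(0 | 0) | ((0 + 0) | 0) :: -c-> q15, -c-> q16
  q11 = c.c.0 | (0 | 0) | ((0 + 0) | 0) :: -c-> q16
  q12 = 0 | c.(0 | 0) | 0 :: -c-> q17
  q13 = c.0 | (0 | 0) | 0 :: -c-> q17
  q14 = 0 | (0 | 0) | (0 + 0 + a.0 + (0 + 0) | c.0) :: -a-> q17, -c-> q18
  q15 = 0 | c.(0 | 0) | ((0 + 0) | 0) :: -c-> q18
  q16 = c.0 | (0 | 0) | ((0 + 0) | 0) :: -c-> q18
  q17 = 0 | (0 | 0) | 0 :: stopped
  q18 = 0 | (0 | 0) | ((0 + 0) | 0) :: stopped
Run σ = ⟨cb⟩ on P: start {p0}
  [1] c ⇒ {p1}
  [2] b ⇒ {p3}
  ✓ P
Run σ = ⟨cb⟩ on Q: start {q0}
  [1] c ⇒ {q1}
  [2] b ⇒ no successor for Q

traces(P) ≠ traces(Q) — witness ⟨cb⟩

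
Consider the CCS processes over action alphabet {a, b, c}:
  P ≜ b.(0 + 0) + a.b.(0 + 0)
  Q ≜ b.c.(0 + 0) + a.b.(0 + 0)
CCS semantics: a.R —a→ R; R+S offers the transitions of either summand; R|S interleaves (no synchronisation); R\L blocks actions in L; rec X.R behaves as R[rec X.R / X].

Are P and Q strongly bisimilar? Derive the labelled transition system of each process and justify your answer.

P's transition system — 3 states:
  m0 = b.(0 + 0) + a.b.(0 + 0) | -a-> m1, -b-> m2
  m1 = b.(0 + 0) | -b-> m2
  m2 = 0 + 0 | ·
Q's transition system — 4 states:
  n0 = b.c.(0 + 0) + a.b.(0 + 0) | -a-> n1, -b-> n2
  n1 = b.(0 + 0) | -b-> n3
  n2 = c.(0 + 0) | -c-> n3
  n3 = 0 + 0 | ·
Coarsest stable partition (strong bisimilarity classes):
  B0 = {m0}
  B1 = {m1, n1}
  B2 = {m2, n3}
  B3 = {n0}
  B4 = {n2}
m0 ∈ B0, n0 ∈ B3 → different blocks

P ≁ Q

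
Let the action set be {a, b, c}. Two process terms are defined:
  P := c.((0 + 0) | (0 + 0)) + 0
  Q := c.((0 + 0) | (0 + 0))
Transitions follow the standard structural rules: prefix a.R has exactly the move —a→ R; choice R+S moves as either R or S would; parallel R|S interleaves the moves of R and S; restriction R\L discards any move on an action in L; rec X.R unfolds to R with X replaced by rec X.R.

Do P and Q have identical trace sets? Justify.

P's transition system — 2 states:
  p0 = c.((0 + 0) | (0 + 0)) + 0 :: --c--▸ p1
  p1 = (0 + 0) | (0 + 0) :: stopped
Q's transition system — 2 states:
  q0 = c.((0 + 0) | (0 + 0)) :: --c--▸ q1
  q1 = (0 + 0) | (0 + 0) :: stopped
Partition-refinement fixed point:
  B0 = {p0, q0}
  B1 = {p1, q1}
p0 ∈ B0, q0 ∈ B0 → same block
Bisimilar ⇒ trace-equivalent.

traces(P) = traces(Q)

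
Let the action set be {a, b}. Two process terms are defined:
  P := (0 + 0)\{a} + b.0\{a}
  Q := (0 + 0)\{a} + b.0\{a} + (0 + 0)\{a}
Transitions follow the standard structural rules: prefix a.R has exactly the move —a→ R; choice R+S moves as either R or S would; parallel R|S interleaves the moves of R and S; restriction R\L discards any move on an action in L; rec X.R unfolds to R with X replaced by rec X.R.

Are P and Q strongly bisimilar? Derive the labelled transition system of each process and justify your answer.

bisimilar

LTS(P): 2 reachable states
  u0 = (0 + 0)\{a} + b.0\{a} has moves --b--▸ u1
  u1 = 0\{a} has moves ·
LTS(Q): 2 reachable states
  v0 = (0 + 0)\{a} + b.0\{a} + (0 + 0)\{a} has moves --b--▸ v1
  v1 = 0\{a} has moves ·
Bisimilarity quotient blocks:
  B0 = {u0, v0}
  B1 = {u1, v1}
u0 ∈ B0, v0 ∈ B0 → same block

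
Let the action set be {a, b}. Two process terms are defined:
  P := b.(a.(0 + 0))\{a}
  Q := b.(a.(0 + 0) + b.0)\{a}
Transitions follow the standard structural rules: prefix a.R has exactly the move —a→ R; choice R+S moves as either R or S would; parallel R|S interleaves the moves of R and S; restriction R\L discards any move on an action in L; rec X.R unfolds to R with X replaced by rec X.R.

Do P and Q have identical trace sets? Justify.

NO — witness ⟨bb⟩

Reachable graph of P (2 states):
  m0 = b.(a.(0 + 0))\{a} ⊢ ··b··> m1
  m1 = (a.(0 + 0))\{a} ⊢ (no moves)
Reachable graph of Q (3 states):
  n0 = b.(a.(0 + 0) + b.0)\{a} ⊢ ··b··> n1
  n1 = (a.(0 + 0) + b.0)\{a} ⊢ ··b··> n2
  n2 = 0\{a} ⊢ (no moves)
Trace ⟨bb⟩ through Q, begin at {n0}:
  step 1 (b): {n1}
  step 2 (b): {n2}
  Q completes σ.
Trace ⟨bb⟩ through P, begin at {m0}:
  step 1 (b): {m1}
  step 2 (b): ∅ (P stuck)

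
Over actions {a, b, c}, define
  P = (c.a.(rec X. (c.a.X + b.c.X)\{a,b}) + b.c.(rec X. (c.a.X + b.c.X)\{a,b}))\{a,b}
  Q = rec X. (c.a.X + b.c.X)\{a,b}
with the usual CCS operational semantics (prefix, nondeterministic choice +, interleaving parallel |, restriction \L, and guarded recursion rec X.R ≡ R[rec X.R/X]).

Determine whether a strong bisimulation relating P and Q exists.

YES

Reachable graph of P (2 states):
  u0 = (c.a.(rec X. (c.a.X + b.c.X)\{a,b}) + b.c.(rec X. (c.a.X + b.c.X)\{a,b}))\{a,b} :: --c--▸ u1
  u1 = (a.(rec X. (c.a.X + b.c.X)\{a,b}))\{a,b} :: (no moves)
Reachable graph of Q (2 states):
  v0 = rec X. (c.a.X + b.c.X)\{a,b} :: --c--▸ v1
  v1 = (a.(rec X. (c.a.X + b.c.X)\{a,b}))\{a,b} :: (no moves)
Coarsest stable partition (strong bisimilarity classes):
  B0 = {u0, v0}
  B1 = {u1, v1}
u0 ∈ B0, v0 ∈ B0 → same block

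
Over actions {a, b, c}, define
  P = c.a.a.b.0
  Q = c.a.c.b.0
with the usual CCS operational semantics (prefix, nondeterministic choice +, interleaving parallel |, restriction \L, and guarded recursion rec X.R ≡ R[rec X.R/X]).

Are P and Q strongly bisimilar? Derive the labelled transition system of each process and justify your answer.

not bisimilar

LTS(P): 5 reachable states
  s0 = c.a.a.b.0 | -c-> s1
  s1 = a.a.b.0 | -a-> s2
  s2 = a.b.0 | -a-> s3
  s3 = b.0 | -b-> s4
  s4 = 0 | ∅
LTS(Q): 5 reachable states
  t0 = c.a.c.b.0 | -c-> t1
  t1 = a.c.b.0 | -a-> t2
  t2 = c.b.0 | -c-> t3
  t3 = b.0 | -b-> t4
  t4 = 0 | ∅
Bisimilarity quotient blocks:
  B0 = {s0}
  B1 = {s1}
  B2 = {s2}
  B3 = {s3, t3}
  B4 = {s4, t4}
  B5 = {t0}
  B6 = {t1}
  B7 = {t2}
s0 ∈ B0, t0 ∈ B5 → different blocks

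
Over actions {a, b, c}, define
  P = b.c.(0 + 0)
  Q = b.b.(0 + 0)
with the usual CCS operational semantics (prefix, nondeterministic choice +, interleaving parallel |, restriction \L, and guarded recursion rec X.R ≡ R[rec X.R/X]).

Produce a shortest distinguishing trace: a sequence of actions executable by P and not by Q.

bc

P's transition system — 3 states:
  p0 = b.c.(0 + 0) ⊢ —b→ p1
  p1 = c.(0 + 0) ⊢ —c→ p2
  p2 = 0 + 0 ⊢ stopped
Q's transition system — 3 states:
  q0 = b.b.(0 + 0) ⊢ —b→ q1
  q1 = b.(0 + 0) ⊢ —b→ q2
  q2 = 0 + 0 ⊢ stopped
Executing bc from P (initial set {p0}):
  step 1 (b): {p1}
  step 2 (c): {p2}
  ✓ P
Executing bc from Q (initial set {q0}):
  step 1 (b): {q1}
  step 2 (c): no successor for Q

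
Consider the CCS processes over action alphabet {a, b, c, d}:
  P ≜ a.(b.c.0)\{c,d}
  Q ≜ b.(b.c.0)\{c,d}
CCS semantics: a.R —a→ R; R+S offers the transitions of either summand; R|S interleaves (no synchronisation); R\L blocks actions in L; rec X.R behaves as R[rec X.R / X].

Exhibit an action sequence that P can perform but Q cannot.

a

LTS(P): 3 reachable states
  u0 = a.(b.c.0)\{c,d} → -a-> u1
  u1 = (b.c.0)\{c,d} → -b-> u2
  u2 = (c.0)\{c,d} → ∅
LTS(Q): 3 reachable states
  v0 = b.(b.c.0)\{c,d} → -b-> v1
  v1 = (b.c.0)\{c,d} → -b-> v2
  v2 = (c.0)\{c,d} → ∅
Run σ = ⟨a⟩ on P: start {u0}
  step 1 (a): {u1}
  — P admits the full trace.
Run σ = ⟨a⟩ on Q: start {v0}
  step 1 (a): no successor for Q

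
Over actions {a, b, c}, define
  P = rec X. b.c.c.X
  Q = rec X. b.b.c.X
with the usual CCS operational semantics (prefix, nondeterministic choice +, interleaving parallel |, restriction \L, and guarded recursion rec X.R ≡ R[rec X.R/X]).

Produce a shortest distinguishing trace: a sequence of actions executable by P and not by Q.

bc

P's transition system — 3 states:
  s0 = rec X. b.c.c.X → --b--▸ s1
  s1 = c.c.(rec X. b.c.c.X) → --c--▸ s2
  s2 = c.(rec X. b.c.c.X) → --c--▸ s0
Q's transition system — 3 states:
  t0 = rec X. b.b.c.X → --b--▸ t1
  t1 = b.c.(rec X. b.b.c.X) → --b--▸ t2
  t2 = c.(rec X. b.b.c.X) → --c--▸ t0
Executing bc from P (initial set {s0}):
  [1] b ⇒ {s1}
  [2] c ⇒ {s2}
  — P admits the full trace.
Executing bc from Q (initial set {t0}):
  [1] b ⇒ {t1}
  [2] c ⇒ ∅  — Q cannot continue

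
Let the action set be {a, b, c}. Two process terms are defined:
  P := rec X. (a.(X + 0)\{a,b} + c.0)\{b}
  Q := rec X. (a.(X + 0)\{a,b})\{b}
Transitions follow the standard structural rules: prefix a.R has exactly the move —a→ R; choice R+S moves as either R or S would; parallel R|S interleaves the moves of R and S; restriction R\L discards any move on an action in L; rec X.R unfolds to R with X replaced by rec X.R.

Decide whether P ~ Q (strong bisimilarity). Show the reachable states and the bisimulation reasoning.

P ≁ Q

LTS(P): 4 reachable states
  p0 = rec X. (a.(X + 0)\{a,b} + c.0)\{b} | —a→ p1, —c→ p2
  p1 = ((rec X. (a.(X + 0)\{a,b} + c.0)\{b}) + 0)\{a,b}\{b} | —c→ p3
  p2 = 0\{b} | ·
  p3 = 0\{b}\{a,b}\{b} | ·
LTS(Q): 2 reachable states
  q0 = rec X. (a.(X + 0)\{a,b})\{b} | —a→ q1
  q1 = ((rec X. (a.(X + 0)\{a,b})\{b}) + 0)\{a,b}\{b} | ·
Partition-refinement fixed point:
  B0 = {p0}
  B1 = {p1}
  B2 = {p2, p3, q1}
  B3 = {q0}
p0 ∈ B0, q0 ∈ B3 → different blocks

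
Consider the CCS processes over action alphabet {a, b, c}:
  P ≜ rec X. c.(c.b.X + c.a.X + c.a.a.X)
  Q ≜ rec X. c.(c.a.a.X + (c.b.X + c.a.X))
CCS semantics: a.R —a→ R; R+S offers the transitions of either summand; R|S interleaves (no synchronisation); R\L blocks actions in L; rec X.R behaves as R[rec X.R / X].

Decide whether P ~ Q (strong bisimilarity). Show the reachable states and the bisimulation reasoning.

YES

Reachable graph of P (5 states):
  m0 = rec X. c.(c.b.X + c.a.X + c.a.a.X) :: -c-> m1
  m1 = c.b.(rec X. c.(c.b.X + c.a.X + c.a.a.X)) + c.a.(rec X. c.(c.b.X + c.a.X + c.a.a.X)) + c.a.a.(rec X. c.(c.b.X + c.a.X + c.a.a.X)) :: -c-> m2, -c-> m3, -c-> m4
  m2 = a.(rec X. c.(c.b.X + c.a.X + c.a.a.X)) :: -a-> m0
  m3 = a.a.(rec X. c.(c.b.X + c.a.X + c.a.a.X)) :: -a-> m2
  m4 = b.(rec X. c.(c.b.X + c.a.X + c.a.a.X)) :: -b-> m0
Reachable graph of Q (5 states):
  n0 = rec X. c.(c.a.a.X + (c.b.X + c.a.X)) :: -c-> n1
  n1 = c.a.a.(rec X. c.(c.a.a.X + (c.b.X + c.a.X))) + (c.b.(rec X. c.(c.a.a.X + (c.b.X + c.a.X))) + c.a.(rec X. c.(c.a.a.X + (c.b.X + c.a.X)))) :: -c-> n2, -c-> n3, -c-> n4
  n2 = a.(rec X. c.(c.a.a.X + (c.b.X + c.a.X))) :: -a-> n0
  n3 = a.a.(rec X. c.(c.a.a.X + (c.b.X + c.a.X))) :: -a-> n2
  n4 = b.(rec X. c.(c.a.a.X + (c.b.X + c.a.X))) :: -b-> n0
Bisimilarity quotient blocks:
  B0 = {m0, n0}
  B1 = {m1, n1}
  B2 = {m2, n2}
  B3 = {m3, n3}
  B4 = {m4, n4}
m0 ∈ B0, n0 ∈ B0 → same block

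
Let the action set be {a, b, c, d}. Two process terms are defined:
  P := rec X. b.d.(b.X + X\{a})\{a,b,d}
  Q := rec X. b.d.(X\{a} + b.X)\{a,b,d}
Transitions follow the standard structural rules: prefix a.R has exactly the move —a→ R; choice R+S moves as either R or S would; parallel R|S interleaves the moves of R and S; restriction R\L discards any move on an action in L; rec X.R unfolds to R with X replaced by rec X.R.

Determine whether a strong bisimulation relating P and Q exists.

bisimilar

LTS(P): 3 reachable states
  s0 = rec X. b.d.(b.X + X\{a})\{a,b,d} ⊢ ··b··> s1
  s1 = d.(b.(rec X. b.d.(b.X + X\{a})\{a,b,d}) + (rec X. b.d.(b.X + X\{a})\{a,b,d})\{a})\{a,b,d} ⊢ ··d··> s2
  s2 = (b.(rec X. b.d.(b.X + X\{a})\{a,b,d}) + (rec X. b.d.(b.X + X\{a})\{a,b,d})\{a})\{a,b,d} ⊢ deadlocked
LTS(Q): 3 reachable states
  t0 = rec X. b.d.(X\{a} + b.X)\{a,b,d} ⊢ ··b··> t1
  t1 = d.((rec X. b.d.(X\{a} + b.X)\{a,b,d})\{a} + b.(rec X. b.d.(X\{a} + b.X)\{a,b,d}))\{a,b,d} ⊢ ··d··> t2
  t2 = ((rec X. b.d.(X\{a} + b.X)\{a,b,d})\{a} + b.(rec X. b.d.(X\{a} + b.X)\{a,b,d}))\{a,b,d} ⊢ deadlocked
Bisimilarity quotient blocks:
  B0 = {s0, t0}
  B1 = {s1, t1}
  B2 = {s2, t2}
s0 ∈ B0, t0 ∈ B0 → same block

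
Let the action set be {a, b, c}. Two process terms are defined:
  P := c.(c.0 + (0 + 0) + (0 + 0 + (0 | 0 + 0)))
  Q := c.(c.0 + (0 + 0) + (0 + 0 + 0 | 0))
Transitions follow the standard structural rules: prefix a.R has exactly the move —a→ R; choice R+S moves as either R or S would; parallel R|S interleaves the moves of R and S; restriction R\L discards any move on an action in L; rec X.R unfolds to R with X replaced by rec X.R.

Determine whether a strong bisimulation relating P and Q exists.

YES

P's transition system — 3 states:
  u0 = c.(c.0 + (0 + 0) + (0 + 0 + (0 | 0 + 0))) | =c=> u1
  u1 = c.0 + (0 + 0) + (0 + 0 + (0 | 0 + 0)) | =c=> u2
  u2 = 0 | ·
Q's transition system — 3 states:
  v0 = c.(c.0 + (0 + 0) + (0 + 0 + 0 | 0)) | =c=> v1
  v1 = c.0 + (0 + 0) + (0 + 0 + 0 | 0) | =c=> v2
  v2 = 0 | ·
Coarsest stable partition (strong bisimilarity classes):
  B0 = {u0, v0}
  B1 = {u1, v1}
  B2 = {u2, v2}
u0 ∈ B0, v0 ∈ B0 → same block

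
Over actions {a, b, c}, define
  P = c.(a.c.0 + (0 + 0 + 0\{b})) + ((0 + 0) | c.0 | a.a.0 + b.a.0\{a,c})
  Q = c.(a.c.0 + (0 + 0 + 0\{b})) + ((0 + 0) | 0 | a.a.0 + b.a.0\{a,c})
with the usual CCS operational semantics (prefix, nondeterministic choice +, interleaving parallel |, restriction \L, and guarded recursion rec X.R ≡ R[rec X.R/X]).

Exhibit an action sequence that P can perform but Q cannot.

LTS(P): 11 reachable states
  s0 = c.(a.c.0 + (0 + 0 + 0\{b})) + ((0 + 0) | c.0 | a.a.0 + b.a.0\{a,c}) | ··a··> s1, ··b··> s2, ··c··> s3, ··c··> s4
  s1 = (0 + 0) | c.0 | a.0 | ··a··> s5, ··c··> s6
  s2 = a.0\{a,c} | ··a··> s7
  s3 = (0 + 0) | 0 | a.a.0 | ··a··> s6
  s4 = a.c.0 + (0 + 0 + 0\{b}) | ··a··> s8
  s5 = (0 + 0) | c.0 | 0 | ··c··> s9
  s6 = (0 + 0) | 0 | a.0 | ··a··> s9
  s7 = 0\{a,c} | deadlocked
  s8 = c.0 | ··c··> s10
  s9 = (0 + 0) | 0 | 0 | deadlocked
  s10 = 0 | deadlocked
LTS(Q): 8 reachable states
  t0 = c.(a.c.0 + (0 + 0 + 0\{b})) + ((0 + 0) | 0 | a.a.0 + b.a.0\{a,c}) | ··a··> t1, ··b··> t2, ··c··> t3
  t1 = (0 + 0) | 0 | a.0 | ··a··> t4
  t2 = a.0\{a,c} | ··a··> t5
  t3 = a.c.0 + (0 + 0 + 0\{b}) | ··a··> t6
  t4 = (0 + 0) | 0 | 0 | deadlocked
  t5 = 0\{a,c} | deadlocked
  t6 = c.0 | ··c··> t7
  t7 = 0 | deadlocked
Executing ac from P (initial set {s0}):
  [1] a ⇒ {s1}
  [2] c ⇒ {s6}
  P completes σ.
Executing ac from Q (initial set {t0}):
  [1] a ⇒ {t1}
  [2] c ⇒ ∅  — Q cannot continue

ac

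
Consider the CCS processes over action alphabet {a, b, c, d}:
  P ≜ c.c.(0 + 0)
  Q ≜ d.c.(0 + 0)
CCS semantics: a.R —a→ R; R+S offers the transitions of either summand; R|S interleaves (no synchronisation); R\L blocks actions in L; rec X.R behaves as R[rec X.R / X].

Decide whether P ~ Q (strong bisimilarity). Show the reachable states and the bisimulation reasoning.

P's transition system — 3 states:
  u0 = c.c.(0 + 0) :: -c-> u1
  u1 = c.(0 + 0) :: -c-> u2
  u2 = 0 + 0 :: ∅
Q's transition system — 3 states:
  v0 = d.c.(0 + 0) :: -d-> v1
  v1 = c.(0 + 0) :: -c-> v2
  v2 = 0 + 0 :: ∅
Coarsest stable partition (strong bisimilarity classes):
  B0 = {u0}
  B1 = {u1, v1}
  B2 = {u2, v2}
  B3 = {v0}
u0 ∈ B0, v0 ∈ B3 → different blocks

not bisimilar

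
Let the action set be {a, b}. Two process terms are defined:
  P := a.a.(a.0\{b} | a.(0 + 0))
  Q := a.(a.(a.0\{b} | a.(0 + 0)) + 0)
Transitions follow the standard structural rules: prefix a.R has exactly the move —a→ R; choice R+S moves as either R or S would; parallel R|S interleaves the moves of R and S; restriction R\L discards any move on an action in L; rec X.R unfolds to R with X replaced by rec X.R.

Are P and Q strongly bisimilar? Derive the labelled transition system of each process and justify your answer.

bisimilar

Reachable graph of P (6 states):
  m0 = a.a.(a.0\{b} | a.(0 + 0)) :: =a=> m1
  m1 = a.(a.0\{b} | a.(0 + 0)) :: =a=> m2
  m2 = a.0\{b} | a.(0 + 0) :: =a=> m3, =a=> m4
  m3 = 0\{b} | a.(0 + 0) :: =a=> m5
  m4 = a.0\{b} | (0 + 0) :: =a=> m5
  m5 = 0\{b} | (0 + 0) :: stopped
Reachable graph of Q (6 states):
  n0 = a.(a.(a.0\{b} | a.(0 + 0)) + 0) :: =a=> n1
  n1 = a.(a.0\{b} | a.(0 + 0)) + 0 :: =a=> n2
  n2 = a.0\{b} | a.(0 + 0) :: =a=> n3, =a=> n4
  n3 = 0\{b} | a.(0 + 0) :: =a=> n5
  n4 = a.0\{b} | (0 + 0) :: =a=> n5
  n5 = 0\{b} | (0 + 0) :: stopped
Partition-refinement fixed point:
  B0 = {m0, n0}
  B1 = {m1, n1}
  B2 = {m2, n2}
  B3 = {m3, m4, n3, n4}
  B4 = {m5, n5}
m0 ∈ B0, n0 ∈ B0 → same block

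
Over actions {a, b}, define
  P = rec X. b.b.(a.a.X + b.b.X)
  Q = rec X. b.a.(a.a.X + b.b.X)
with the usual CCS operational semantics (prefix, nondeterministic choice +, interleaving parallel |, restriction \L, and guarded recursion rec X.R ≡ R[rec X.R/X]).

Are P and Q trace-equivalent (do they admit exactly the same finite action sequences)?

Reachable graph of P (5 states):
  m0 = rec X. b.b.(a.a.X + b.b.X) :: =b=> m1
  m1 = b.(a.a.(rec X. b.b.(a.a.X + b.b.X)) + b.b.(rec X. b.b.(a.a.X + b.b.X))) :: =b=> m2
  m2 = a.a.(rec X. b.b.(a.a.X + b.b.X)) + b.b.(rec X. b.b.(a.a.X + b.b.X)) :: =a=> m3, =b=> m4
  m3 = a.(rec X. b.b.(a.a.X + b.b.X)) :: =a=> m0
  m4 = b.(rec X. b.b.(a.a.X + b.b.X)) :: =b=> m0
Reachable graph of Q (5 states):
  n0 = rec X. b.a.(a.a.X + b.b.X) :: =b=> n1
  n1 = a.(a.a.(rec X. b.a.(a.a.X + b.b.X)) + b.b.(rec X. b.a.(a.a.X + b.b.X))) :: =a=> n2
  n2 = a.a.(rec X. b.a.(a.a.X + b.b.X)) + b.b.(rec X. b.a.(a.a.X + b.b.X)) :: =a=> n3, =b=> n4
  n3 = a.(rec X. b.a.(a.a.X + b.b.X)) :: =a=> n0
  n4 = b.(rec X. b.a.(a.a.X + b.b.X)) :: =b=> n0
Run σ = ⟨bb⟩ on P: start {m0}
  step 1 (b): {m1}
  step 2 (b): {m2}
  ✓ P
Run σ = ⟨bb⟩ on Q: start {n0}
  step 1 (b): {n1}
  step 2 (b): ∅  — Q cannot continue

trace-distinct — witness ⟨bb⟩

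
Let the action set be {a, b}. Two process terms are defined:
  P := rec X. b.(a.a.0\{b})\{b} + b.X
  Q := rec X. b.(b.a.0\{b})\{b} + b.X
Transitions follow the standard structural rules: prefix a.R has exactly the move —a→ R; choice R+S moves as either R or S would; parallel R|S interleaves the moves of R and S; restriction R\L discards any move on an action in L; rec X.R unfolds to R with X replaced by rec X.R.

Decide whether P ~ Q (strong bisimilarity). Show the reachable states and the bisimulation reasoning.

NO

Reachable graph of P (4 states):
  u0 = rec X. b.(a.a.0\{b})\{b} + b.X ⊢ =b=> u0, =b=> u1
  u1 = (a.a.0\{b})\{b} ⊢ =a=> u2
  u2 = (a.0\{b})\{b} ⊢ =a=> u3
  u3 = 0\{b}\{b} ⊢ ·
Reachable graph of Q (2 states):
  v0 = rec X. b.(b.a.0\{b})\{b} + b.X ⊢ =b=> v0, =b=> v1
  v1 = (b.a.0\{b})\{b} ⊢ ·
Coarsest stable partition (strong bisimilarity classes):
  B0 = {u0}
  B1 = {u1}
  B2 = {u2}
  B3 = {u3, v1}
  B4 = {v0}
u0 ∈ B0, v0 ∈ B4 → different blocks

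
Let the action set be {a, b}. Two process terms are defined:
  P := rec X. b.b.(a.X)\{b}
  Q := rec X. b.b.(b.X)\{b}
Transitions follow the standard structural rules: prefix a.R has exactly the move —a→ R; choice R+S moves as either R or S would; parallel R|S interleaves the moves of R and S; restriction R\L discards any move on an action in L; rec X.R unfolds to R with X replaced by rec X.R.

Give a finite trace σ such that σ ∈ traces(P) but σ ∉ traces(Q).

bba

P's transition system — 4 states:
  p0 = rec X. b.b.(a.X)\{b} :: =b=> p1
  p1 = b.(a.(rec X. b.b.(a.X)\{b}))\{b} :: =b=> p2
  p2 = (a.(rec X. b.b.(a.X)\{b}))\{b} :: =a=> p3
  p3 = (rec X. b.b.(a.X)\{b})\{b} :: stopped
Q's transition system — 3 states:
  q0 = rec X. b.b.(b.X)\{b} :: =b=> q1
  q1 = b.(b.(rec X. b.b.(b.X)\{b}))\{b} :: =b=> q2
  q2 = (b.(rec X. b.b.(b.X)\{b}))\{b} :: stopped
Trace ⟨bba⟩ through P, begin at {p0}:
  after b @ step 1: {p1}
  after b @ step 2: {p2}
  after a @ step 3: {p3}
  — P admits the full trace.
Trace ⟨bba⟩ through Q, begin at {q0}:
  after b @ step 1: {q1}
  after b @ step 2: {q2}
  after a @ step 3: no successor for Q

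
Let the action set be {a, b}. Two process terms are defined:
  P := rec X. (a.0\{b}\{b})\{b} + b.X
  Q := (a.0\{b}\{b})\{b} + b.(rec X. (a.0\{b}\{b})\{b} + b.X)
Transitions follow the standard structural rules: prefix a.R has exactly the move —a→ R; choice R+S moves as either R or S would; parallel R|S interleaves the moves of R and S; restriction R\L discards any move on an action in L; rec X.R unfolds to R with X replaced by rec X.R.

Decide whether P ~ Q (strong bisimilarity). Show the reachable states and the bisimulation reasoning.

Reachable graph of P (2 states):
  u0 = rec X. (a.0\{b}\{b})\{b} + b.X | -a-> u1, -b-> u0
  u1 = 0\{b}\{b}\{b} | stopped
Reachable graph of Q (3 states):
  v0 = (a.0\{b}\{b})\{b} + b.(rec X. (a.0\{b}\{b})\{b} + b.X) | -a-> v1, -b-> v2
  v1 = 0\{b}\{b}\{b} | stopped
  v2 = rec X. (a.0\{b}\{b})\{b} + b.X | -a-> v1, -b-> v2
Partition-refinement fixed point:
  B0 = {u0, v0, v2}
  B1 = {u1, v1}
u0 ∈ B0, v0 ∈ B0 → same block

P ~ Q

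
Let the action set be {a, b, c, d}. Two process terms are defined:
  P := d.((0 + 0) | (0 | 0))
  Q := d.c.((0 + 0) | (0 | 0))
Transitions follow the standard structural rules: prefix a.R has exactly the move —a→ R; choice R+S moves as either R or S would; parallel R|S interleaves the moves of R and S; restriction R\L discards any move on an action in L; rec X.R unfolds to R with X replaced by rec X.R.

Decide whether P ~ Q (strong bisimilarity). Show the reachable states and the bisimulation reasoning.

Reachable graph of P (2 states):
  m0 = d.((0 + 0) | (0 | 0)) has moves =d=> m1
  m1 = (0 + 0) | (0 | 0) has moves (no moves)
Reachable graph of Q (3 states):
  n0 = d.c.((0 + 0) | (0 | 0)) has moves =d=> n1
  n1 = c.((0 + 0) | (0 | 0)) has moves =c=> n2
  n2 = (0 + 0) | (0 | 0) has moves (no moves)
Partition-refinement fixed point:
  B0 = {m0}
  B1 = {m1, n2}
  B2 = {n0}
  B3 = {n1}
m0 ∈ B0, n0 ∈ B2 → different blocks

P ≁ Q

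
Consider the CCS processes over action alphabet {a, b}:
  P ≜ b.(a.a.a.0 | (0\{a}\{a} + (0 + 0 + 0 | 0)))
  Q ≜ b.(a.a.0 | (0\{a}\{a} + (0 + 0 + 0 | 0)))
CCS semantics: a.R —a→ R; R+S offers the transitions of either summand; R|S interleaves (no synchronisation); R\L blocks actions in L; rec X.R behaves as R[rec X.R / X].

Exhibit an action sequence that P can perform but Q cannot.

baaa

LTS(P): 5 reachable states
  m0 = b.(a.a.a.0 | (0\{a}\{a} + (0 + 0 + 0 | 0))) → -b-> m1
  m1 = a.a.a.0 | (0\{a}\{a} + (0 + 0 + 0 | 0)) → -a-> m2
  m2 = a.a.0 | (0\{a}\{a} + (0 + 0 + 0 | 0)) → -a-> m3
  m3 = a.0 | (0\{a}\{a} + (0 + 0 + 0 | 0)) → -a-> m4
  m4 = 0 | (0\{a}\{a} + (0 + 0 + 0 | 0)) → ·
LTS(Q): 4 reachable states
  n0 = b.(a.a.0 | (0\{a}\{a} + (0 + 0 + 0 | 0))) → -b-> n1
  n1 = a.a.0 | (0\{a}\{a} + (0 + 0 + 0 | 0)) → -a-> n2
  n2 = a.0 | (0\{a}\{a} + (0 + 0 + 0 | 0)) → -a-> n3
  n3 = 0 | (0\{a}\{a} + (0 + 0 + 0 | 0)) → ·
Run σ = ⟨baaa⟩ on P: start {m0}
  after b @ step 1: {m1}
  after a @ step 2: {m2}
  after a @ step 3: {m3}
  after a @ step 4: {m4}
  P completes σ.
Run σ = ⟨baaa⟩ on Q: start {n0}
  after b @ step 1: {n1}
  after a @ step 2: {n2}
  after a @ step 3: {n3}
  after a @ step 4: no successor for Q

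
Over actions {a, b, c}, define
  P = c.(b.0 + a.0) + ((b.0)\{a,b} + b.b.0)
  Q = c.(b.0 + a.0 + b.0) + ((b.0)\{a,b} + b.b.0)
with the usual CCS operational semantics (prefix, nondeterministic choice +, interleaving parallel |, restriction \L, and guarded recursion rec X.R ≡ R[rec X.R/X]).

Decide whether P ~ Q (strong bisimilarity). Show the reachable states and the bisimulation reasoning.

YES

Reachable graph of P (4 states):
  s0 = c.(b.0 + a.0) + ((b.0)\{a,b} + b.b.0) :: --b--▸ s1, --c--▸ s2
  s1 = b.0 :: --b--▸ s3
  s2 = b.0 + a.0 :: --a--▸ s3, --b--▸ s3
  s3 = 0 :: deadlocked
Reachable graph of Q (4 states):
  t0 = c.(b.0 + a.0 + b.0) + ((b.0)\{a,b} + b.b.0) :: --b--▸ t1, --c--▸ t2
  t1 = b.0 :: --b--▸ t3
  t2 = b.0 + a.0 + b.0 :: --a--▸ t3, --b--▸ t3
  t3 = 0 :: deadlocked
Partition-refinement fixed point:
  B0 = {s0, t0}
  B1 = {s2, t2}
  B2 = {s3, t3}
  B3 = {s1, t1}
s0 ∈ B0, t0 ∈ B0 → same block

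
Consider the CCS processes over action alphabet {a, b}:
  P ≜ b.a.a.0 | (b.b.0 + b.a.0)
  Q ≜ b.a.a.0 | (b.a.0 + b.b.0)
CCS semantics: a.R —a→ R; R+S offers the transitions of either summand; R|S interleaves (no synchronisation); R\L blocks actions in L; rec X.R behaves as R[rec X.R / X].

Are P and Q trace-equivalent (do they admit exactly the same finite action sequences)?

traces(P) = traces(Q)

LTS(P): 16 reachable states
  m0 = b.a.a.0 | (b.b.0 + b.a.0) → ··b··> m1, ··b··> m2, ··b··> m3
  m1 = a.a.0 | (b.b.0 + b.a.0) → ··a··> m4, ··b··> m5, ··b··> m6
  m2 = b.a.a.0 | a.0 → ··a··> m7, ··b··> m5
  m3 = b.a.a.0 | b.0 → ··b··> m6, ··b··> m7
  m4 = a.0 | (b.b.0 + b.a.0) → ··a··> m8, ··b··> m10, ··b··> m9
  m5 = a.a.0 | a.0 → ··a··> m11, ··a··> m9
  m6 = a.a.0 | b.0 → ··a··> m10, ··b··> m11
  m7 = b.a.a.0 | 0 → ··b··> m11
  m8 = 0 | (b.b.0 + b.a.0) → ··b··> m12, ··b··> m13
  m9 = a.0 | a.0 → ··a··> m12, ··a··> m14
  m10 = a.0 | b.0 → ··a··> m13, ··b··> m14
  m11 = a.a.0 | 0 → ··a··> m14
  m12 = 0 | a.0 → ··a··> m15
  m13 = 0 | b.0 → ··b··> m15
  m14 = a.0 | 0 → ··a··> m15
  m15 = 0 | 0 → deadlocked
LTS(Q): 16 reachable states
  n0 = b.a.a.0 | (b.a.0 + b.b.0) → ··b··> n1, ··b··> n2, ··b··> n3
  n1 = a.a.0 | (b.a.0 + b.b.0) → ··a··> n4, ··b··> n5, ··b··> n6
  n2 = b.a.a.0 | a.0 → ··a··> n7, ··b··> n5
  n3 = b.a.a.0 | b.0 → ··b··> n6, ··b··> n7
  n4 = a.0 | (b.a.0 + b.b.0) → ··a··> n8, ··b··> n10, ··b··> n9
  n5 = a.a.0 | a.0 → ··a··> n11, ··a··> n9
  n6 = a.a.0 | b.0 → ··a··> n10, ··b··> n11
  n7 = b.a.a.0 | 0 → ··b··> n11
  n8 = 0 | (b.a.0 + b.b.0) → ··b··> n12, ··b··> n13
  n9 = a.0 | a.0 → ··a··> n12, ··a··> n14
  n10 = a.0 | b.0 → ··a··> n13, ··b··> n14
  n11 = a.a.0 | 0 → ··a··> n14
  n12 = 0 | a.0 → ··a··> n15
  n13 = 0 | b.0 → ··b··> n15
  n14 = a.0 | 0 → ··a··> n15
  n15 = 0 | 0 → deadlocked
Coarsest stable partition (strong bisimilarity classes):
  B0 = {m0, n0}
  B1 = {m3, n3}
  B2 = {m6, n6}
  B3 = {m10, n10}
  B4 = {m13, n13}
  B5 = {m15, n15}
  B6 = {m12, m14, n12, n14}
  B7 = {m11, m9, n11, n9}
  B8 = {m7, n7}
  B9 = {m2, n2}
  B10 = {m5, n5}
  B11 = {m1, n1}
  B12 = {m4, n4}
  B13 = {m8, n8}
m0 ∈ B0, n0 ∈ B0 → same block
Bisimilar ⇒ trace-equivalent.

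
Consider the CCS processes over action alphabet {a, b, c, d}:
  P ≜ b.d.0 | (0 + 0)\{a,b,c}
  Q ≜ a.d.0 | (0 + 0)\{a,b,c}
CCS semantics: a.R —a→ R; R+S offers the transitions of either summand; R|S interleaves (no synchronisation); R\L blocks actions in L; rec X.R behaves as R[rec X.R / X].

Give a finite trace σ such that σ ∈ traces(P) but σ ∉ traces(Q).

P's transition system — 3 states:
  p0 = b.d.0 | (0 + 0)\{a,b,c} :: ··b··> p1
  p1 = d.0 | (0 + 0)\{a,b,c} :: ··d··> p2
  p2 = 0 | (0 + 0)\{a,b,c} :: stopped
Q's transition system — 3 states:
  q0 = a.d.0 | (0 + 0)\{a,b,c} :: ··a··> q1
  q1 = d.0 | (0 + 0)\{a,b,c} :: ··d··> q2
  q2 = 0 | (0 + 0)\{a,b,c} :: stopped
Run σ = ⟨b⟩ on P: start {p0}
  step 1 (b): {p1}
  P completes σ.
Run σ = ⟨b⟩ on Q: start {q0}
  step 1 (b): ∅ (Q stuck)

b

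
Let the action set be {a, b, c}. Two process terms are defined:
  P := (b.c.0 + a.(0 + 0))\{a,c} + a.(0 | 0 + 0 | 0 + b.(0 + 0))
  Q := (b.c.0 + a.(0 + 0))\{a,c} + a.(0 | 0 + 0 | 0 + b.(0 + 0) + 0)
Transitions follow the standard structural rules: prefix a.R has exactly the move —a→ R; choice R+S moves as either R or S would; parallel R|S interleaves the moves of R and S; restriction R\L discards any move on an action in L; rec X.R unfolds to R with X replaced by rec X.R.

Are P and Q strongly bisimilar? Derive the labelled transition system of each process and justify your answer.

P ~ Q

LTS(P): 4 reachable states
  u0 = (b.c.0 + a.(0 + 0))\{a,c} + a.(0 | 0 + 0 | 0 + b.(0 + 0)) | =a=> u1, =b=> u2
  u1 = 0 | 0 + 0 | 0 + b.(0 + 0) | =b=> u3
  u2 = (c.0)\{a,c} | stopped
  u3 = 0 + 0 | stopped
LTS(Q): 4 reachable states
  v0 = (b.c.0 + a.(0 + 0))\{a,c} + a.(0 | 0 + 0 | 0 + b.(0 + 0) + 0) | =a=> v1, =b=> v2
  v1 = 0 | 0 + 0 | 0 + b.(0 + 0) + 0 | =b=> v3
  v2 = (c.0)\{a,c} | stopped
  v3 = 0 + 0 | stopped
Coarsest stable partition (strong bisimilarity classes):
  B0 = {u0, v0}
  B1 = {u1, v1}
  B2 = {u2, u3, v2, v3}
u0 ∈ B0, v0 ∈ B0 → same block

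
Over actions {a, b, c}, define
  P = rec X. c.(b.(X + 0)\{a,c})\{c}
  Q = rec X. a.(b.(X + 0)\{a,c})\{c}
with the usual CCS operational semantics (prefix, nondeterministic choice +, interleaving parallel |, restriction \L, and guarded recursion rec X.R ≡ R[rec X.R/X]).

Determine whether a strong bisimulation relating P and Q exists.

LTS(P): 3 reachable states
  p0 = rec X. c.(b.(X + 0)\{a,c})\{c} ⊢ ··c··> p1
  p1 = (b.((rec X. c.(b.(X + 0)\{a,c})\{c}) + 0)\{a,c})\{c} ⊢ ··b··> p2
  p2 = ((rec X. c.(b.(X + 0)\{a,c})\{c}) + 0)\{a,c}\{c} ⊢ stopped
LTS(Q): 3 reachable states
  q0 = rec X. a.(b.(X + 0)\{a,c})\{c} ⊢ ··a··> q1
  q1 = (b.((rec X. a.(b.(X + 0)\{a,c})\{c}) + 0)\{a,c})\{c} ⊢ ··b··> q2
  q2 = ((rec X. a.(b.(X + 0)\{a,c})\{c}) + 0)\{a,c}\{c} ⊢ stopped
Coarsest stable partition (strong bisimilarity classes):
  B0 = {p0}
  B1 = {p1, q1}
  B2 = {p2, q2}
  B3 = {q0}
p0 ∈ B0, q0 ∈ B3 → different blocks

not bisimilar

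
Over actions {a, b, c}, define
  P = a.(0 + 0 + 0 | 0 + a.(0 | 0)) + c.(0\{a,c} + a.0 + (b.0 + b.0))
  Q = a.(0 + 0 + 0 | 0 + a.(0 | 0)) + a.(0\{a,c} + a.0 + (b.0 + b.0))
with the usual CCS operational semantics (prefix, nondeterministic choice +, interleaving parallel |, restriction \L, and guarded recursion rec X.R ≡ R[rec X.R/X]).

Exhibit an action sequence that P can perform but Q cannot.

Reachable graph of P (5 states):
  u0 = a.(0 + 0 + 0 | 0 + a.(0 | 0)) + c.(0\{a,c} + a.0 + (b.0 + b.0)) :: ··a··> u1, ··c··> u2
  u1 = 0 + 0 + 0 | 0 + a.(0 | 0) :: ··a··> u3
  u2 = 0\{a,c} + a.0 + (b.0 + b.0) :: ··a··> u4, ··b··> u4
  u3 = 0 | 0 :: ∅
  u4 = 0 :: ∅
Reachable graph of Q (5 states):
  v0 = a.(0 + 0 + 0 | 0 + a.(0 | 0)) + a.(0\{a,c} + a.0 + (b.0 + b.0)) :: ··a··> v1, ··a··> v2
  v1 = 0 + 0 + 0 | 0 + a.(0 | 0) :: ··a··> v3
  v2 = 0\{a,c} + a.0 + (b.0 + b.0) :: ··a··> v4, ··b··> v4
  v3 = 0 | 0 :: ∅
  v4 = 0 :: ∅
Trace ⟨c⟩ through P, begin at {u0}:
  [1] c ⇒ {u2}
  — P admits the full trace.
Trace ⟨c⟩ through Q, begin at {v0}:
  [1] c ⇒ ∅ (Q stuck)

c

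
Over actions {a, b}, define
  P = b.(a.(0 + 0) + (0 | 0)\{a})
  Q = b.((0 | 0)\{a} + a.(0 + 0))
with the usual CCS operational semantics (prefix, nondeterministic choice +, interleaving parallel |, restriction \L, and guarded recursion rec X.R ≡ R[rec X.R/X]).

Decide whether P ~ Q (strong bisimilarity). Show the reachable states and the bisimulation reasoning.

P ~ Q

Reachable graph of P (3 states):
  m0 = b.(a.(0 + 0) + (0 | 0)\{a}) ⊢ =b=> m1
  m1 = a.(0 + 0) + (0 | 0)\{a} ⊢ =a=> m2
  m2 = 0 + 0 ⊢ stopped
Reachable graph of Q (3 states):
  n0 = b.((0 | 0)\{a} + a.(0 + 0)) ⊢ =b=> n1
  n1 = (0 | 0)\{a} + a.(0 + 0) ⊢ =a=> n2
  n2 = 0 + 0 ⊢ stopped
Partition-refinement fixed point:
  B0 = {m0, n0}
  B1 = {m1, n1}
  B2 = {m2, n2}
m0 ∈ B0, n0 ∈ B0 → same block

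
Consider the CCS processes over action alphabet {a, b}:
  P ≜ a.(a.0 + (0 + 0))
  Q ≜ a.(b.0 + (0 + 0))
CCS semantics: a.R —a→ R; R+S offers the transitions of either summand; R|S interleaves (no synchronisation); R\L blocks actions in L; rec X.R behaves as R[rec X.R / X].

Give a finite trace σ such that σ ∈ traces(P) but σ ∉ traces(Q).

aa

P's transition system — 3 states:
  p0 = a.(a.0 + (0 + 0)) ⊢ --a--▸ p1
  p1 = a.0 + (0 + 0) ⊢ --a--▸ p2
  p2 = 0 ⊢ ·
Q's transition system — 3 states:
  q0 = a.(b.0 + (0 + 0)) ⊢ --a--▸ q1
  q1 = b.0 + (0 + 0) ⊢ --b--▸ q2
  q2 = 0 ⊢ ·
Executing aa from P (initial set {p0}):
  [1] a ⇒ {p1}
  [2] a ⇒ {p2}
  P completes σ.
Executing aa from Q (initial set {q0}):
  [1] a ⇒ {q1}
  [2] a ⇒ no successor for Q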